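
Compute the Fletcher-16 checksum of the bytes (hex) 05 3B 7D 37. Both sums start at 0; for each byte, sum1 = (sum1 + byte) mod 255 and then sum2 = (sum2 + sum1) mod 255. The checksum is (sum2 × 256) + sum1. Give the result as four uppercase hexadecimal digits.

F7F4

Running sums (mod 255):
  after byte 0 (05): sum1=5, sum2=5
  after byte 1 (3B): sum1=64, sum2=69
  after byte 2 (7D): sum1=189, sum2=3
  after byte 3 (37): sum1=244, sum2=247
Checksum = sum2·256 + sum1 = 247·256 + 244 = 63476 = 0xF7F4.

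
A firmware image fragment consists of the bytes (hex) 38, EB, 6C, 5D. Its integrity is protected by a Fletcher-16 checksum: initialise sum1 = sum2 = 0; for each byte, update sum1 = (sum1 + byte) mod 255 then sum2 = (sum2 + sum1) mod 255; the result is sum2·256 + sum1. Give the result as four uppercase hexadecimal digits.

DAED

Running sums (mod 255):
  after byte 0 (38): sum1=56, sum2=56
  after byte 1 (EB): sum1=36, sum2=92
  after byte 2 (6C): sum1=144, sum2=236
  after byte 3 (5D): sum1=237, sum2=218
Checksum = sum2·256 + sum1 = 218·256 + 237 = 56045 = 0xDAED.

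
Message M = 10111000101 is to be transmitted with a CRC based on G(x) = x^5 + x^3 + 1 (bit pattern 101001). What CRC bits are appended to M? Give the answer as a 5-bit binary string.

00110

Append 5 zeros: 1011100010100000. Divide by 101001 (XOR where the leading bit is 1):
  pos 0: 101110 XOR 101001 = 000111
  pos 3: 111001 XOR 101001 = 010000
  pos 4: 100000 XOR 101001 = 001001
  pos 6: 100110 XOR 101001 = 001111
  pos 8: 111100 XOR 101001 = 010101
  pos 9: 101010 XOR 101001 = 000011
Remainder (last 5 bits) = 00110. This is the CRC / FCS.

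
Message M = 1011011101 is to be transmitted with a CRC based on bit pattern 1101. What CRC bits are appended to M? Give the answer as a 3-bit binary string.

011

Append 3 zeros: 1011011101000. Divide by 1101 (XOR where the leading bit is 1):
  pos 0: 1011 XOR 1101 = 0110
  pos 1: 1100 XOR 1101 = 0001
  pos 4: 1111 XOR 1101 = 0010
  pos 6: 1001 XOR 1101 = 0100
  pos 7: 1000 XOR 1101 = 0101
  pos 8: 1010 XOR 1101 = 0111
  pos 9: 1110 XOR 1101 = 0011
Remainder (last 3 bits) = 011. This is the CRC / FCS.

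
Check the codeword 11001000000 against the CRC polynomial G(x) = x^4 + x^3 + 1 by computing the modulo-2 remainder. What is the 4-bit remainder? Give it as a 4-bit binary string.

0000

Modulo-2 division of 11001000000 by 11001:
  pos 0: 11001 XOR 11001 = 00000
Remainder = 0000 (zero — the frame passes the CRC check).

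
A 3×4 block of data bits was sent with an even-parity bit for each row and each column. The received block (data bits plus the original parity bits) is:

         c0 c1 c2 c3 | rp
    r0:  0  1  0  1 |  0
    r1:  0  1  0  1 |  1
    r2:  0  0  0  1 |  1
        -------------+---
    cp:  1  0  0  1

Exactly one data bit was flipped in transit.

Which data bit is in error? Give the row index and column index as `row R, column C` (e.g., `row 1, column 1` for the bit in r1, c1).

Recompute each row's even parity and compare to rp:
  r0: data parity 0, sent rp 0 → ok
  r1: data parity 0, sent rp 1 → mismatch
  r2: data parity 1, sent rp 1 → ok
Recompute each column's even parity and compare to cp:
  c0: data parity 0, sent cp 1 → mismatch
  c1: data parity 0, sent cp 0 → ok
  c2: data parity 0, sent cp 0 → ok
  c3: data parity 1, sent cp 1 → ok
Exactly one row (r1) and one column (c0) fail → the flipped bit is at their intersection.

row 1, column 0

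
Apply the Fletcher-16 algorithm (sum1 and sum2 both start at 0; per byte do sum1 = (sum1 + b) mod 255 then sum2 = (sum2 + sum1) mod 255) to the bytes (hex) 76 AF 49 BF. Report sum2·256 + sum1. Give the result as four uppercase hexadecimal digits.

Running sums (mod 255):
  after byte 0 (76): sum1=118, sum2=118
  after byte 1 (AF): sum1=38, sum2=156
  after byte 2 (49): sum1=111, sum2=12
  after byte 3 (BF): sum1=47, sum2=59
Checksum = sum2·256 + sum1 = 59·256 + 47 = 15151 = 0x3B2F.

3B2F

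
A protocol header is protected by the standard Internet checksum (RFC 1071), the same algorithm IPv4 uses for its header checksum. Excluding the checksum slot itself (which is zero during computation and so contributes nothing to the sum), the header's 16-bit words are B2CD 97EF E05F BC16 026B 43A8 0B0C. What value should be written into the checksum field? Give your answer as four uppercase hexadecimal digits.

One's-complement addition (fold any carry out of bit 15 back into bit 0):
  0xB2CD + 0x97EF = 0x14ABC → wrap carry → 0x4ABD
  0x4ABD + 0xE05F = 0x12B1C → wrap carry → 0x2B1D
  0x2B1D + 0xBC16 = 0x0E733
  0xE733 + 0x026B = 0x0E99E
  0xE99E + 0x43A8 = 0x12D46 → wrap carry → 0x2D47
  0x2D47 + 0x0B0C = 0x03853
One's-complement sum = 0x3853.
Checksum = ~0x3853 & 0xFFFF = 0xC7AC.

C7AC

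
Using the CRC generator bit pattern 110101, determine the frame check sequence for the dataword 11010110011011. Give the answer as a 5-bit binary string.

11001

Append 5 zeros: 1101011001101100000. Divide by 110101 (XOR where the leading bit is 1):
  pos 0: 110101 XOR 110101 = 000000
  pos 6: 100110 XOR 110101 = 010011
  pos 7: 100111 XOR 110101 = 010010
  pos 8: 100101 XOR 110101 = 010000
  pos 9: 100000 XOR 110101 = 010101
  pos 10: 101010 XOR 110101 = 011111
  pos 11: 111110 XOR 110101 = 001011
  pos 13: 101100 XOR 110101 = 011001
Remainder (last 5 bits) = 11001. This is the CRC / FCS.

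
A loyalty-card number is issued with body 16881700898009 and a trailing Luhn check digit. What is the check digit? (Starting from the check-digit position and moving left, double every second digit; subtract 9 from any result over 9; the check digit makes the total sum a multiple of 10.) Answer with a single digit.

Partial digits right→left: 9 0 0 8 9 8 0 0 7 1 8 8 6 1
Double every second digit counting from the check-digit position (so the 1st, 3rd, 5th, ... of the partial from the right).
  doubled (with −9 where >9): 9 0 9 0 5 7 3 → sum 33
  kept as-is: 0 8 8 0 1 8 1 → sum 26
Total = 33 + 26 = 59.
Check digit = (10 − (59 mod 10)) mod 10 = 1.

1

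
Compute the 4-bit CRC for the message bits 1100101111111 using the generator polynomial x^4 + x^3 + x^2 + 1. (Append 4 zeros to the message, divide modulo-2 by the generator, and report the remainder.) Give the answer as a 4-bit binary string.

Append 4 zeros: 11001011111110000. Divide by 11101 (XOR where the leading bit is 1):
  pos 0: 11001 XOR 11101 = 00100
  pos 2: 10001 XOR 11101 = 01100
  pos 3: 11001 XOR 11101 = 00100
  pos 5: 10011 XOR 11101 = 01110
  pos 6: 11101 XOR 11101 = 00000
  pos 11: 11000 XOR 11101 = 00101
Remainder (last 4 bits) = 1010. This is the CRC / FCS.

1010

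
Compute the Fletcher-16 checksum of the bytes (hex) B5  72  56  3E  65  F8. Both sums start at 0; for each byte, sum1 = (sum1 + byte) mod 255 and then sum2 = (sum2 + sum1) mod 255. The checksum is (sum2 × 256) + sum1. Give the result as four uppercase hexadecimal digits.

561B

Running sums (mod 255):
  after byte 0 (B5): sum1=181, sum2=181
  after byte 1 (72): sum1=40, sum2=221
  after byte 2 (56): sum1=126, sum2=92
  after byte 3 (3E): sum1=188, sum2=25
  after byte 4 (65): sum1=34, sum2=59
  after byte 5 (F8): sum1=27, sum2=86
Checksum = sum2·256 + sum1 = 86·256 + 27 = 22043 = 0x561B.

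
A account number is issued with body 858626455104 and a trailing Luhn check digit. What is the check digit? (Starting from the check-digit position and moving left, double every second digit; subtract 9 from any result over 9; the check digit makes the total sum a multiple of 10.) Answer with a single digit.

Partial digits right→left: 4 0 1 5 5 4 6 2 6 8 5 8
Double every second digit counting from the check-digit position (so the 1st, 3rd, 5th, ... of the partial from the right).
  doubled (with −9 where >9): 8 2 1 3 3 1 → sum 18
  kept as-is: 0 5 4 2 8 8 → sum 27
Total = 18 + 27 = 45.
Check digit = (10 − (45 mod 10)) mod 10 = 5.

5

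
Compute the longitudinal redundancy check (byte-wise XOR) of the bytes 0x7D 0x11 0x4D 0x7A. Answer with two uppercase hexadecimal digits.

5B

XOR the bytes together:
  start with 0x7D
  0x7D ⊕ 0x11 = 0x6C
  0x6C ⊕ 0x4D = 0x21
  0x21 ⊕ 0x7A = 0x5B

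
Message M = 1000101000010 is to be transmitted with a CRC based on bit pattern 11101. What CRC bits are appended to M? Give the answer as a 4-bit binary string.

1100

Append 4 zeros: 10001010000100000. Divide by 11101 (XOR where the leading bit is 1):
  pos 0: 10001 XOR 11101 = 01100
  pos 1: 11000 XOR 11101 = 00101
  pos 3: 10110 XOR 11101 = 01011
  pos 4: 10110 XOR 11101 = 01011
  pos 5: 10110 XOR 11101 = 01011
  pos 6: 10110 XOR 11101 = 01011
  pos 7: 10111 XOR 11101 = 01010
  pos 8: 10100 XOR 11101 = 01001
  pos 9: 10010 XOR 11101 = 01111
  pos 10: 11110 XOR 11101 = 00011
Remainder (last 4 bits) = 1100. This is the CRC / FCS.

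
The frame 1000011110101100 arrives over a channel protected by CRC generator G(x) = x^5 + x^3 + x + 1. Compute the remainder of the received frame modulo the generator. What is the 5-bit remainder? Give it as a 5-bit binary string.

Modulo-2 division of 1000011110101100 by 101011:
  pos 0: 100001 XOR 101011 = 001010
  pos 2: 101011 XOR 101011 = 000000
  pos 8: 101011 XOR 101011 = 000000
Remainder = 00000 (zero — the frame passes the CRC check).

00000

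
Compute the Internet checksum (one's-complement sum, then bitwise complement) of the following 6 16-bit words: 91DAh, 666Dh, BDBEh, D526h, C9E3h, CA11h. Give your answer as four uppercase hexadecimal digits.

One's-complement addition (fold any carry out of bit 15 back into bit 0):
  0x91DA + 0x666D = 0x0F847
  0xF847 + 0xBDBE = 0x1B605 → wrap carry → 0xB606
  0xB606 + 0xD526 = 0x18B2C → wrap carry → 0x8B2D
  0x8B2D + 0xC9E3 = 0x15510 → wrap carry → 0x5511
  0x5511 + 0xCA11 = 0x11F22 → wrap carry → 0x1F23
One's-complement sum = 0x1F23.
Checksum = ~0x1F23 & 0xFFFF = 0xE0DC.

E0DC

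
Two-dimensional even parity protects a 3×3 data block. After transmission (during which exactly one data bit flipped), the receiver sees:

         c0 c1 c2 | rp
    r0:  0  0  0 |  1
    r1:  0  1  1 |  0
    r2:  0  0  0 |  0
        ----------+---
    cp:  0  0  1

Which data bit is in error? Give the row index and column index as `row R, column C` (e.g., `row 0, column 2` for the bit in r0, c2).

Recompute each row's even parity and compare to rp:
  r0: data parity 0, sent rp 1 → mismatch
  r1: data parity 0, sent rp 0 → ok
  r2: data parity 0, sent rp 0 → ok
Recompute each column's even parity and compare to cp:
  c0: data parity 0, sent cp 0 → ok
  c1: data parity 1, sent cp 0 → mismatch
  c2: data parity 1, sent cp 1 → ok
Exactly one row (r0) and one column (c1) fail → the flipped bit is at their intersection.

row 0, column 1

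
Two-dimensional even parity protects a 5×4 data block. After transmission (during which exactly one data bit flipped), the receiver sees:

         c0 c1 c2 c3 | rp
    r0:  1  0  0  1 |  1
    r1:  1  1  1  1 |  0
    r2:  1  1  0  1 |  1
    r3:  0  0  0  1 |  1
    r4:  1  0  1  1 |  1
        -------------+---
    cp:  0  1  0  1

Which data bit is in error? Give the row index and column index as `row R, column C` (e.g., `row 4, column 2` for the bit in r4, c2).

row 0, column 1

Recompute each row's even parity and compare to rp:
  r0: data parity 0, sent rp 1 → mismatch
  r1: data parity 0, sent rp 0 → ok
  r2: data parity 1, sent rp 1 → ok
  r3: data parity 1, sent rp 1 → ok
  r4: data parity 1, sent rp 1 → ok
Recompute each column's even parity and compare to cp:
  c0: data parity 0, sent cp 0 → ok
  c1: data parity 0, sent cp 1 → mismatch
  c2: data parity 0, sent cp 0 → ok
  c3: data parity 1, sent cp 1 → ok
Exactly one row (r0) and one column (c1) fail → the flipped bit is at their intersection.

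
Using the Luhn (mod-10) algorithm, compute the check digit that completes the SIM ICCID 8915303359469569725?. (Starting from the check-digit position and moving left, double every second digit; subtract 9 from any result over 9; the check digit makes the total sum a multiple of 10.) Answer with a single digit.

4

Partial digits right→left: 5 2 7 9 6 5 9 6 4 9 5 3 3 0 3 5 1 9 8
Double every second digit counting from the check-digit position (so the 1st, 3rd, 5th, ... of the partial from the right).
  doubled (with −9 where >9): 1 5 3 9 8 1 6 6 2 7 → sum 48
  kept as-is: 2 9 5 6 9 3 0 5 9 → sum 48
Total = 48 + 48 = 96.
Check digit = (10 − (96 mod 10)) mod 10 = 4.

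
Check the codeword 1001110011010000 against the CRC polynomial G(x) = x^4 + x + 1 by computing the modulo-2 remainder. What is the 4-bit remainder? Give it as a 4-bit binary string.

0011

Modulo-2 division of 1001110011010000 by 10011:
  pos 0: 10011 XOR 10011 = 00000
  pos 5: 10011 XOR 10011 = 00000
  pos 11: 10000 XOR 10011 = 00011
Remainder = 0011 (nonzero — an error is detected).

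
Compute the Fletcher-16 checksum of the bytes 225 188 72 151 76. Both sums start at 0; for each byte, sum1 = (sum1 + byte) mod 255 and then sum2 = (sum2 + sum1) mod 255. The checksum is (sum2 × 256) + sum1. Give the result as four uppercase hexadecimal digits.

Running sums (mod 255):
  after byte 0 (225): sum1=225, sum2=225
  after byte 1 (188): sum1=158, sum2=128
  after byte 2 (72): sum1=230, sum2=103
  after byte 3 (151): sum1=126, sum2=229
  after byte 4 (76): sum1=202, sum2=176
Checksum = sum2·256 + sum1 = 176·256 + 202 = 45258 = 0xB0CA.

B0CA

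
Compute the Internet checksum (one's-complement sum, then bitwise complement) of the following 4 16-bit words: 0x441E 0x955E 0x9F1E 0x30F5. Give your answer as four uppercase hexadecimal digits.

566F

One's-complement addition (fold any carry out of bit 15 back into bit 0):
  0x441E + 0x955E = 0x0D97C
  0xD97C + 0x9F1E = 0x1789A → wrap carry → 0x789B
  0x789B + 0x30F5 = 0x0A990
One's-complement sum = 0xA990.
Checksum = ~0xA990 & 0xFFFF = 0x566F.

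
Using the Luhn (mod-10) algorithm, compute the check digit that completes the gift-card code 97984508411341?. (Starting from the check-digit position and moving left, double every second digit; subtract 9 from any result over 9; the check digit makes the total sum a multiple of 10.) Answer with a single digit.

9

Partial digits right→left: 1 4 3 1 1 4 8 0 5 4 8 9 7 9
Double every second digit counting from the check-digit position (so the 1st, 3rd, 5th, ... of the partial from the right).
  doubled (with −9 where >9): 2 6 2 7 1 7 5 → sum 30
  kept as-is: 4 1 4 0 4 9 9 → sum 31
Total = 30 + 31 = 61.
Check digit = (10 − (61 mod 10)) mod 10 = 9.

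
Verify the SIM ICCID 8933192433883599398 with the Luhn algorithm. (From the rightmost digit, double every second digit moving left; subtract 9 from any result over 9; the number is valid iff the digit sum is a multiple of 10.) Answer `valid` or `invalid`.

invalid

From the right, keep odd positions and double even positions (subtract 9 from any doubled value over 9):
  doubled (positions 2,4,...): 9 9 1 7 6 8 9 6 9 → sum 64
  kept (positions 1,3,...): 8 3 9 3 8 3 2 1 3 8 → sum 48
Total = 112.
112 mod 10 = 2, so the number is invalid.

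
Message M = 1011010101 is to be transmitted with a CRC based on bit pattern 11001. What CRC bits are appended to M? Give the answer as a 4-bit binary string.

1001

Append 4 zeros: 10110101010000. Divide by 11001 (XOR where the leading bit is 1):
  pos 0: 10110 XOR 11001 = 01111
  pos 1: 11111 XOR 11001 = 00110
  pos 3: 11001 XOR 11001 = 00000
  pos 9: 10000 XOR 11001 = 01001
Remainder (last 4 bits) = 1001. This is the CRC / FCS.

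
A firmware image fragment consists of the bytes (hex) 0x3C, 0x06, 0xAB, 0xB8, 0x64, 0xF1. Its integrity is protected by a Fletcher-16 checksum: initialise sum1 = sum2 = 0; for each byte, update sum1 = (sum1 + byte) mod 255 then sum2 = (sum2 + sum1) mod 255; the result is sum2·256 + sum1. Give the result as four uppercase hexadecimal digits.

1BFC

Running sums (mod 255):
  after byte 0 (0x3C): sum1=60, sum2=60
  after byte 1 (0x06): sum1=66, sum2=126
  after byte 2 (0xAB): sum1=237, sum2=108
  after byte 3 (0xB8): sum1=166, sum2=19
  after byte 4 (0x64): sum1=11, sum2=30
  after byte 5 (0xF1): sum1=252, sum2=27
Checksum = sum2·256 + sum1 = 27·256 + 252 = 7164 = 0x1BFC.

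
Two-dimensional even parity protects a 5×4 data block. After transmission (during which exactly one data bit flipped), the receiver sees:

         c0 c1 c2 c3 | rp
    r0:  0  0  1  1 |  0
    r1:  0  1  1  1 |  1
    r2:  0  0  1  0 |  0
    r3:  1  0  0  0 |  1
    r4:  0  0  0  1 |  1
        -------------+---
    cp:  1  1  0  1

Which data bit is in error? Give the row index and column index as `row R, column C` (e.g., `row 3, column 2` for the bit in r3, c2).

Recompute each row's even parity and compare to rp:
  r0: data parity 0, sent rp 0 → ok
  r1: data parity 1, sent rp 1 → ok
  r2: data parity 1, sent rp 0 → mismatch
  r3: data parity 1, sent rp 1 → ok
  r4: data parity 1, sent rp 1 → ok
Recompute each column's even parity and compare to cp:
  c0: data parity 1, sent cp 1 → ok
  c1: data parity 1, sent cp 1 → ok
  c2: data parity 1, sent cp 0 → mismatch
  c3: data parity 1, sent cp 1 → ok
Exactly one row (r2) and one column (c2) fail → the flipped bit is at their intersection.

row 2, column 2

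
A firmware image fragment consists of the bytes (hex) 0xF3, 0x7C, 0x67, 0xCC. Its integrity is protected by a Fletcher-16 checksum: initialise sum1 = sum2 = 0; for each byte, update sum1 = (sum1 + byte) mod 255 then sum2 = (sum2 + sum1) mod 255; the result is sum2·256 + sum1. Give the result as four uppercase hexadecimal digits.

Running sums (mod 255):
  after byte 0 (0xF3): sum1=243, sum2=243
  after byte 1 (0x7C): sum1=112, sum2=100
  after byte 2 (0x67): sum1=215, sum2=60
  after byte 3 (0xCC): sum1=164, sum2=224
Checksum = sum2·256 + sum1 = 224·256 + 164 = 57508 = 0xE0A4.

E0A4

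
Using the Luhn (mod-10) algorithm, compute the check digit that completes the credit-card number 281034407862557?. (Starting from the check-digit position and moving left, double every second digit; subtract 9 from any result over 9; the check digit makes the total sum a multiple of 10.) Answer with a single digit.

Partial digits right→left: 7 5 5 2 6 8 7 0 4 4 3 0 1 8 2
Double every second digit counting from the check-digit position (so the 1st, 3rd, 5th, ... of the partial from the right).
  doubled (with −9 where >9): 5 1 3 5 8 6 2 4 → sum 34
  kept as-is: 5 2 8 0 4 0 8 → sum 27
Total = 34 + 27 = 61.
Check digit = (10 − (61 mod 10)) mod 10 = 9.

9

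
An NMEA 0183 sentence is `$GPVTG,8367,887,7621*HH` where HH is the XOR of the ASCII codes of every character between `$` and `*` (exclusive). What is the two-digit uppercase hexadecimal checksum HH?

XOR the ASCII codes of the payload characters:
  'G' = 0x47 → acc = 0x47
  'P' = 0x50 → acc = 0x17
  'V' = 0x56 → acc = 0x41
  'T' = 0x54 → acc = 0x15
  'G' = 0x47 → acc = 0x52
  ',' = 0x2C → acc = 0x7E
  '8' = 0x38 → acc = 0x46
  '3' = 0x33 → acc = 0x75
  '6' = 0x36 → acc = 0x43
  '7' = 0x37 → acc = 0x74
  ',' = 0x2C → acc = 0x58
  '8' = 0x38 → acc = 0x60
  '8' = 0x38 → acc = 0x58
  '7' = 0x37 → acc = 0x6F
  ',' = 0x2C → acc = 0x43
  '7' = 0x37 → acc = 0x74
  '6' = 0x36 → acc = 0x42
  '2' = 0x32 → acc = 0x70
  '1' = 0x31 → acc = 0x41
Checksum = 0x41.

41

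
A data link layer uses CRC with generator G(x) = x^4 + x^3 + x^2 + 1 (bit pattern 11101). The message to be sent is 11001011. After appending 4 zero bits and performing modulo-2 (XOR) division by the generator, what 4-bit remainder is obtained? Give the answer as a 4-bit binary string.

1110

Append 4 zeros: 110010110000. Divide by 11101 (XOR where the leading bit is 1):
  pos 0: 11001 XOR 11101 = 00100
  pos 2: 10001 XOR 11101 = 01100
  pos 3: 11001 XOR 11101 = 00100
  pos 5: 10000 XOR 11101 = 01101
  pos 6: 11010 XOR 11101 = 00111
Remainder (last 4 bits) = 1110. This is the CRC / FCS.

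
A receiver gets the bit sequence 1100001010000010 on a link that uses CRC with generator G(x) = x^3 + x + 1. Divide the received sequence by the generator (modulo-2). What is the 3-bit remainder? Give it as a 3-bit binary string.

Modulo-2 division of 1100001010000010 by 1011:
  pos 0: 1100 XOR 1011 = 0111
  pos 1: 1110 XOR 1011 = 0101
  pos 2: 1010 XOR 1011 = 0001
  pos 5: 1101 XOR 1011 = 0110
  pos 6: 1100 XOR 1011 = 0111
  pos 7: 1110 XOR 1011 = 0101
  pos 8: 1010 XOR 1011 = 0001
  pos 11: 1001 XOR 1011 = 0010
Remainder = 100 (nonzero — an error is detected).

100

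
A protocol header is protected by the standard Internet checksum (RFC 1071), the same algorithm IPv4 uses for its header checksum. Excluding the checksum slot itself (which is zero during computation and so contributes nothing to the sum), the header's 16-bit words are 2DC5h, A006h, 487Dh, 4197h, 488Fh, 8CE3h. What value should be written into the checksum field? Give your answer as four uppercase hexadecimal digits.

D2AC

One's-complement addition (fold any carry out of bit 15 back into bit 0):
  0x2DC5 + 0xA006 = 0x0CDCB
  0xCDCB + 0x487D = 0x11648 → wrap carry → 0x1649
  0x1649 + 0x4197 = 0x057E0
  0x57E0 + 0x488F = 0x0A06F
  0xA06F + 0x8CE3 = 0x12D52 → wrap carry → 0x2D53
One's-complement sum = 0x2D53.
Checksum = ~0x2D53 & 0xFFFF = 0xD2AC.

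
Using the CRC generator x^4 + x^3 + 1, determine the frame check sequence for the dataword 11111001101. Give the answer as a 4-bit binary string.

1111

Append 4 zeros: 111110011010000. Divide by 11001 (XOR where the leading bit is 1):
  pos 0: 11111 XOR 11001 = 00110
  pos 2: 11000 XOR 11001 = 00001
  pos 6: 11101 XOR 11001 = 00100
  pos 8: 10000 XOR 11001 = 01001
  pos 9: 10010 XOR 11001 = 01011
  pos 10: 10110 XOR 11001 = 01111
Remainder (last 4 bits) = 1111. This is the CRC / FCS.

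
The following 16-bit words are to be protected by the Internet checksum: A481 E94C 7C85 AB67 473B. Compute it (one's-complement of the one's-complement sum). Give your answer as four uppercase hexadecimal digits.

0309

One's-complement addition (fold any carry out of bit 15 back into bit 0):
  0xA481 + 0xE94C = 0x18DCD → wrap carry → 0x8DCE
  0x8DCE + 0x7C85 = 0x10A53 → wrap carry → 0x0A54
  0x0A54 + 0xAB67 = 0x0B5BB
  0xB5BB + 0x473B = 0x0FCF6
One's-complement sum = 0xFCF6.
Checksum = ~0xFCF6 & 0xFFFF = 0x0309.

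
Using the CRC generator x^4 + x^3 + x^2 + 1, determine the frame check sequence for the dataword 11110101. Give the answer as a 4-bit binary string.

Append 4 zeros: 111101010000. Divide by 11101 (XOR where the leading bit is 1):
  pos 0: 11110 XOR 11101 = 00011
  pos 3: 11101 XOR 11101 = 00000
Remainder (last 4 bits) = 0000. This is the CRC / FCS.

0000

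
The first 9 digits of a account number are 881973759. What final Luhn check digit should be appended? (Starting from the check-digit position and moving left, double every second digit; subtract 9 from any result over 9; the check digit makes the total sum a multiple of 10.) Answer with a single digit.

7

Partial digits right→left: 9 5 7 3 7 9 1 8 8
Double every second digit counting from the check-digit position (so the 1st, 3rd, 5th, ... of the partial from the right).
  doubled (with −9 where >9): 9 5 5 2 7 → sum 28
  kept as-is: 5 3 9 8 → sum 25
Total = 28 + 25 = 53.
Check digit = (10 − (53 mod 10)) mod 10 = 7.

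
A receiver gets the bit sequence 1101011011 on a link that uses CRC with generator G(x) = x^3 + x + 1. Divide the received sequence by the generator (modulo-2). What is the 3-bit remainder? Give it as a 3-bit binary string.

101

Modulo-2 division of 1101011011 by 1011:
  pos 0: 1101 XOR 1011 = 0110
  pos 1: 1100 XOR 1011 = 0111
  pos 2: 1111 XOR 1011 = 0100
  pos 3: 1001 XOR 1011 = 0010
  pos 5: 1001 XOR 1011 = 0010
Remainder = 101 (nonzero — an error is detected).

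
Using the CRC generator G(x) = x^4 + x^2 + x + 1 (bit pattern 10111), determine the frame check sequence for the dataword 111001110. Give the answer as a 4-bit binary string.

0101

Append 4 zeros: 1110011100000. Divide by 10111 (XOR where the leading bit is 1):
  pos 0: 11100 XOR 10111 = 01011
  pos 1: 10111 XOR 10111 = 00000
  pos 6: 11000 XOR 10111 = 01111
  pos 7: 11110 XOR 10111 = 01001
  pos 8: 10010 XOR 10111 = 00101
Remainder (last 4 bits) = 0101. This is the CRC / FCS.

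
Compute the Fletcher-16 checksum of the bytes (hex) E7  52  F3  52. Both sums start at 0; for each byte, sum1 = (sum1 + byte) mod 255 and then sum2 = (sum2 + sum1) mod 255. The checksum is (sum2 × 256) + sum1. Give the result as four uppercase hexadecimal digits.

D080

Running sums (mod 255):
  after byte 0 (E7): sum1=231, sum2=231
  after byte 1 (52): sum1=58, sum2=34
  after byte 2 (F3): sum1=46, sum2=80
  after byte 3 (52): sum1=128, sum2=208
Checksum = sum2·256 + sum1 = 208·256 + 128 = 53376 = 0xD080.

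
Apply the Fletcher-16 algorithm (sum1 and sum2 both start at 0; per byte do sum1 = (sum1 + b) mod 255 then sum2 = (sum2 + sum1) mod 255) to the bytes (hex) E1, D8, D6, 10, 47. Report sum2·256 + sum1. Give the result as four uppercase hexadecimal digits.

B8E8

Running sums (mod 255):
  after byte 0 (E1): sum1=225, sum2=225
  after byte 1 (D8): sum1=186, sum2=156
  after byte 2 (D6): sum1=145, sum2=46
  after byte 3 (10): sum1=161, sum2=207
  after byte 4 (47): sum1=232, sum2=184
Checksum = sum2·256 + sum1 = 184·256 + 232 = 47336 = 0xB8E8.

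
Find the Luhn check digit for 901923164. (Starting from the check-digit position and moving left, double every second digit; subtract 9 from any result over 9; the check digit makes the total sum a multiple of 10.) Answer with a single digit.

7

Partial digits right→left: 4 6 1 3 2 9 1 0 9
Double every second digit counting from the check-digit position (so the 1st, 3rd, 5th, ... of the partial from the right).
  doubled (with −9 where >9): 8 2 4 2 9 → sum 25
  kept as-is: 6 3 9 0 → sum 18
Total = 25 + 18 = 43.
Check digit = (10 − (43 mod 10)) mod 10 = 7.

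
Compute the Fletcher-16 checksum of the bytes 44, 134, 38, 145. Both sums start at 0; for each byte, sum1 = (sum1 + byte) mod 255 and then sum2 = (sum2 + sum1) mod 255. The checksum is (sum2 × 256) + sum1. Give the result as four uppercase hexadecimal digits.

226A

Running sums (mod 255):
  after byte 0 (44): sum1=44, sum2=44
  after byte 1 (134): sum1=178, sum2=222
  after byte 2 (38): sum1=216, sum2=183
  after byte 3 (145): sum1=106, sum2=34
Checksum = sum2·256 + sum1 = 34·256 + 106 = 8810 = 0x226A.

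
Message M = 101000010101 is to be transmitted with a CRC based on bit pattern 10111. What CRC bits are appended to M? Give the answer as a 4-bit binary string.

Append 4 zeros: 1010000101010000. Divide by 10111 (XOR where the leading bit is 1):
  pos 0: 10100 XOR 10111 = 00011
  pos 3: 11001 XOR 10111 = 01110
  pos 4: 11100 XOR 10111 = 01011
  pos 5: 10111 XOR 10111 = 00000
  pos 11: 10000 XOR 10111 = 00111
Remainder (last 4 bits) = 0111. This is the CRC / FCS.

0111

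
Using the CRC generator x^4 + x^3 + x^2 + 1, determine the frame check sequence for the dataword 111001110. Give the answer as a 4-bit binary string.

Append 4 zeros: 1110011100000. Divide by 11101 (XOR where the leading bit is 1):
  pos 0: 11100 XOR 11101 = 00001
  pos 4: 11110 XOR 11101 = 00011
  pos 7: 11000 XOR 11101 = 00101
Remainder (last 4 bits) = 1010. This is the CRC / FCS.

1010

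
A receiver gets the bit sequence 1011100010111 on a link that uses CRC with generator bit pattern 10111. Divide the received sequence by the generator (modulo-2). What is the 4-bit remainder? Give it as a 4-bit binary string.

0000

Modulo-2 division of 1011100010111 by 10111:
  pos 0: 10111 XOR 10111 = 00000
  pos 8: 10111 XOR 10111 = 00000
Remainder = 0000 (zero — the frame passes the CRC check).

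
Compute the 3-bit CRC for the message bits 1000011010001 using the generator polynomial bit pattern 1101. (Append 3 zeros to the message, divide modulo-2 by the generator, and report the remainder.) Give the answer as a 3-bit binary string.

Append 3 zeros: 1000011010001000. Divide by 1101 (XOR where the leading bit is 1):
  pos 0: 1000 XOR 1101 = 0101
  pos 1: 1010 XOR 1101 = 0111
  pos 2: 1111 XOR 1101 = 0010
  pos 4: 1010 XOR 1101 = 0111
  pos 5: 1111 XOR 1101 = 0010
  pos 7: 1000 XOR 1101 = 0101
  pos 8: 1010 XOR 1101 = 0111
  pos 9: 1111 XOR 1101 = 0010
  pos 11: 1000 XOR 1101 = 0101
  pos 12: 1010 XOR 1101 = 0111
Remainder (last 3 bits) = 111. This is the CRC / FCS.

111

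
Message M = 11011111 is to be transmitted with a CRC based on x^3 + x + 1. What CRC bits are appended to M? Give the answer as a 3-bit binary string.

001

Append 3 zeros: 11011111000. Divide by 1011 (XOR where the leading bit is 1):
  pos 0: 1101 XOR 1011 = 0110
  pos 1: 1101 XOR 1011 = 0110
  pos 2: 1101 XOR 1011 = 0110
  pos 3: 1101 XOR 1011 = 0110
  pos 4: 1101 XOR 1011 = 0110
  pos 5: 1100 XOR 1011 = 0111
  pos 6: 1110 XOR 1011 = 0101
  pos 7: 1010 XOR 1011 = 0001
Remainder (last 3 bits) = 001. This is the CRC / FCS.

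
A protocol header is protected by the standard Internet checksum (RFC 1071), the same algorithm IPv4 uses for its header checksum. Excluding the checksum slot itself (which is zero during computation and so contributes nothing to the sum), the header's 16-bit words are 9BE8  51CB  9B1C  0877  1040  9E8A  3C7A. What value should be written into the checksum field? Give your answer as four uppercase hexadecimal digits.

8373

One's-complement addition (fold any carry out of bit 15 back into bit 0):
  0x9BE8 + 0x51CB = 0x0EDB3
  0xEDB3 + 0x9B1C = 0x188CF → wrap carry → 0x88D0
  0x88D0 + 0x0877 = 0x09147
  0x9147 + 0x1040 = 0x0A187
  0xA187 + 0x9E8A = 0x14011 → wrap carry → 0x4012
  0x4012 + 0x3C7A = 0x07C8C
One's-complement sum = 0x7C8C.
Checksum = ~0x7C8C & 0xFFFF = 0x8373.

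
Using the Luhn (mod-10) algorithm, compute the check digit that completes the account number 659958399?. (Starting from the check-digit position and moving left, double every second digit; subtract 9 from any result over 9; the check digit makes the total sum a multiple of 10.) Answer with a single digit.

1

Partial digits right→left: 9 9 3 8 5 9 9 5 6
Double every second digit counting from the check-digit position (so the 1st, 3rd, 5th, ... of the partial from the right).
  doubled (with −9 where >9): 9 6 1 9 3 → sum 28
  kept as-is: 9 8 9 5 → sum 31
Total = 28 + 31 = 59.
Check digit = (10 − (59 mod 10)) mod 10 = 1.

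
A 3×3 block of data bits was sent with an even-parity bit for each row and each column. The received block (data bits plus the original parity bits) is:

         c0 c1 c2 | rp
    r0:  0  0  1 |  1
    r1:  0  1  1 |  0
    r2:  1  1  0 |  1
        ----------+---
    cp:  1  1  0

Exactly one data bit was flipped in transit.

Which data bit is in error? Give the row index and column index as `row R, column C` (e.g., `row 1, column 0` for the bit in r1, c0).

row 2, column 1

Recompute each row's even parity and compare to rp:
  r0: data parity 1, sent rp 1 → ok
  r1: data parity 0, sent rp 0 → ok
  r2: data parity 0, sent rp 1 → mismatch
Recompute each column's even parity and compare to cp:
  c0: data parity 1, sent cp 1 → ok
  c1: data parity 0, sent cp 1 → mismatch
  c2: data parity 0, sent cp 0 → ok
Exactly one row (r2) and one column (c1) fail → the flipped bit is at their intersection.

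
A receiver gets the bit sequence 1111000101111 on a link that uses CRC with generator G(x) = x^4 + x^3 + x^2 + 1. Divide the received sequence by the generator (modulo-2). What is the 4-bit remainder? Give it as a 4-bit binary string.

Modulo-2 division of 1111000101111 by 11101:
  pos 0: 11110 XOR 11101 = 00011
  pos 3: 11001 XOR 11101 = 00100
  pos 5: 10001 XOR 11101 = 01100
  pos 6: 11001 XOR 11101 = 00100
  pos 8: 10011 XOR 11101 = 01110
Remainder = 1110 (nonzero — an error is detected).

1110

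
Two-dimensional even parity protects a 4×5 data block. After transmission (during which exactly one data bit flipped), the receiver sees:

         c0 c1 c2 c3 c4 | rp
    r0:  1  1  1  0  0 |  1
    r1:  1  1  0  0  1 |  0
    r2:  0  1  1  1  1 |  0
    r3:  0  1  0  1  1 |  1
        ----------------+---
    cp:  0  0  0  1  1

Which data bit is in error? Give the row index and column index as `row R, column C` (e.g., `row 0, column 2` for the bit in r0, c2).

Recompute each row's even parity and compare to rp:
  r0: data parity 1, sent rp 1 → ok
  r1: data parity 1, sent rp 0 → mismatch
  r2: data parity 0, sent rp 0 → ok
  r3: data parity 1, sent rp 1 → ok
Recompute each column's even parity and compare to cp:
  c0: data parity 0, sent cp 0 → ok
  c1: data parity 0, sent cp 0 → ok
  c2: data parity 0, sent cp 0 → ok
  c3: data parity 0, sent cp 1 → mismatch
  c4: data parity 1, sent cp 1 → ok
Exactly one row (r1) and one column (c3) fail → the flipped bit is at their intersection.

row 1, column 3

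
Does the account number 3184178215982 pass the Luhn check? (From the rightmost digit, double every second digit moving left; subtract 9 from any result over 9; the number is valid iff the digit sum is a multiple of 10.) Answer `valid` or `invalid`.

From the right, keep odd positions and double even positions (subtract 9 from any doubled value over 9):
  doubled (positions 2,4,...): 7 1 4 5 8 2 → sum 27
  kept (positions 1,3,...): 2 9 1 8 1 8 3 → sum 32
Total = 59.
59 mod 10 = 9, so the number is invalid.

invalid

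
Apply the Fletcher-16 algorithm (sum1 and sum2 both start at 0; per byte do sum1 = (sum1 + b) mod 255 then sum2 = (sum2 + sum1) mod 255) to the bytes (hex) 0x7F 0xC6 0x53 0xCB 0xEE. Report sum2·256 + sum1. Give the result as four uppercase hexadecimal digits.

1954

Running sums (mod 255):
  after byte 0 (0x7F): sum1=127, sum2=127
  after byte 1 (0xC6): sum1=70, sum2=197
  after byte 2 (0x53): sum1=153, sum2=95
  after byte 3 (0xCB): sum1=101, sum2=196
  after byte 4 (0xEE): sum1=84, sum2=25
Checksum = sum2·256 + sum1 = 25·256 + 84 = 6484 = 0x1954.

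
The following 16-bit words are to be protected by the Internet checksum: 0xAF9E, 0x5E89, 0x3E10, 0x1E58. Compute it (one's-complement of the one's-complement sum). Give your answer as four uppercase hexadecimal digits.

One's-complement addition (fold any carry out of bit 15 back into bit 0):
  0xAF9E + 0x5E89 = 0x10E27 → wrap carry → 0x0E28
  0x0E28 + 0x3E10 = 0x04C38
  0x4C38 + 0x1E58 = 0x06A90
One's-complement sum = 0x6A90.
Checksum = ~0x6A90 & 0xFFFF = 0x956F.

956F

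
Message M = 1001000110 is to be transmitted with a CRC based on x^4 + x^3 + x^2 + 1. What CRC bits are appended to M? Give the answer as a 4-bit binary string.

Append 4 zeros: 10010001100000. Divide by 11101 (XOR where the leading bit is 1):
  pos 0: 10010 XOR 11101 = 01111
  pos 1: 11110 XOR 11101 = 00011
  pos 4: 11011 XOR 11101 = 00110
  pos 6: 11000 XOR 11101 = 00101
  pos 8: 10100 XOR 11101 = 01001
  pos 9: 10010 XOR 11101 = 01111
Remainder (last 4 bits) = 1111. This is the CRC / FCS.

1111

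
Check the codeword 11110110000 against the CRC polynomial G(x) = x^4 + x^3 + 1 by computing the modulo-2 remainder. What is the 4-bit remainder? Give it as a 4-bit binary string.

0100

Modulo-2 division of 11110110000 by 11001:
  pos 0: 11110 XOR 11001 = 00111
  pos 2: 11111 XOR 11001 = 00110
  pos 4: 11000 XOR 11001 = 00001
Remainder = 0100 (nonzero — an error is detected).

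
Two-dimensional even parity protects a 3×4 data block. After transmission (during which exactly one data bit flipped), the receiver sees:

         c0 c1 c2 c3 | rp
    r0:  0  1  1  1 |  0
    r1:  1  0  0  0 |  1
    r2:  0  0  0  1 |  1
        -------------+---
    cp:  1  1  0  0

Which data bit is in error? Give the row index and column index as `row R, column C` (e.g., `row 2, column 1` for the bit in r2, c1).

Recompute each row's even parity and compare to rp:
  r0: data parity 1, sent rp 0 → mismatch
  r1: data parity 1, sent rp 1 → ok
  r2: data parity 1, sent rp 1 → ok
Recompute each column's even parity and compare to cp:
  c0: data parity 1, sent cp 1 → ok
  c1: data parity 1, sent cp 1 → ok
  c2: data parity 1, sent cp 0 → mismatch
  c3: data parity 0, sent cp 0 → ok
Exactly one row (r0) and one column (c2) fail → the flipped bit is at their intersection.

row 0, column 2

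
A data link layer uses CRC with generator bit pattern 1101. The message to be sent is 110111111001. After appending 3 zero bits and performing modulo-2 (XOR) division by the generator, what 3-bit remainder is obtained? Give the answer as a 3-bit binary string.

Append 3 zeros: 110111111001000. Divide by 1101 (XOR where the leading bit is 1):
  pos 0: 1101 XOR 1101 = 0000
  pos 4: 1111 XOR 1101 = 0010
  pos 6: 1010 XOR 1101 = 0111
  pos 7: 1110 XOR 1101 = 0011
  pos 9: 1110 XOR 1101 = 0011
  pos 11: 1100 XOR 1101 = 0001
Remainder (last 3 bits) = 001. This is the CRC / FCS.

001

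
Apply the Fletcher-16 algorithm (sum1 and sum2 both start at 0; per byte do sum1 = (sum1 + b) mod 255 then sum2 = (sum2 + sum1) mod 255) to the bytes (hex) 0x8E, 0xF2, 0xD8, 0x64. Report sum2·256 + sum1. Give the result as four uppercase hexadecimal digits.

Running sums (mod 255):
  after byte 0 (0x8E): sum1=142, sum2=142
  after byte 1 (0xF2): sum1=129, sum2=16
  after byte 2 (0xD8): sum1=90, sum2=106
  after byte 3 (0x64): sum1=190, sum2=41
Checksum = sum2·256 + sum1 = 41·256 + 190 = 10686 = 0x29BE.

29BE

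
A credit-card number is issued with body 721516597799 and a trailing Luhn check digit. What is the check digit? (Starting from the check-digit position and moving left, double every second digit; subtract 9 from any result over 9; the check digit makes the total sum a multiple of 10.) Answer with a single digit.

Partial digits right→left: 9 9 7 7 9 5 6 1 5 1 2 7
Double every second digit counting from the check-digit position (so the 1st, 3rd, 5th, ... of the partial from the right).
  doubled (with −9 where >9): 9 5 9 3 1 4 → sum 31
  kept as-is: 9 7 5 1 1 7 → sum 30
Total = 31 + 30 = 61.
Check digit = (10 − (61 mod 10)) mod 10 = 9.

9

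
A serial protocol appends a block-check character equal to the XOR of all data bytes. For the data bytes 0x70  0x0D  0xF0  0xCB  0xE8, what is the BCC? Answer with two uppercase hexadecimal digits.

AE

XOR the bytes together:
  start with 0x70
  0x70 ⊕ 0x0D = 0x7D
  0x7D ⊕ 0xF0 = 0x8D
  0x8D ⊕ 0xCB = 0x46
  0x46 ⊕ 0xE8 = 0xAE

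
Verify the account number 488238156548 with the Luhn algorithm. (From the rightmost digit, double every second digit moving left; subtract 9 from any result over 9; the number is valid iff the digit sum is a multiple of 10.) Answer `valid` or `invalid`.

From the right, keep odd positions and double even positions (subtract 9 from any doubled value over 9):
  doubled (positions 2,4,...): 8 3 2 6 7 8 → sum 34
  kept (positions 1,3,...): 8 5 5 8 2 8 → sum 36
Total = 70.
70 mod 10 = 0, so the number is valid.

valid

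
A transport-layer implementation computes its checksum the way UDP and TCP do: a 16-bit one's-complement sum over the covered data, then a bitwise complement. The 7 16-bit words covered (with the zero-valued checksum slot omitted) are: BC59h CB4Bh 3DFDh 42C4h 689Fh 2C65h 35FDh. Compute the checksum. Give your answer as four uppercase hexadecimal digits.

2C97

One's-complement addition (fold any carry out of bit 15 back into bit 0):
  0xBC59 + 0xCB4B = 0x187A4 → wrap carry → 0x87A5
  0x87A5 + 0x3DFD = 0x0C5A2
  0xC5A2 + 0x42C4 = 0x10866 → wrap carry → 0x0867
  0x0867 + 0x689F = 0x07106
  0x7106 + 0x2C65 = 0x09D6B
  0x9D6B + 0x35FD = 0x0D368
One's-complement sum = 0xD368.
Checksum = ~0xD368 & 0xFFFF = 0x2C97.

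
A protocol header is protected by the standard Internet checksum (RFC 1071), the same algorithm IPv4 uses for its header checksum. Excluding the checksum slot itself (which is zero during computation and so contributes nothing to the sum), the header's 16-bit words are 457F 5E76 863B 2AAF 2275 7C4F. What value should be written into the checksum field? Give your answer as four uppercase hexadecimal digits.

0C5B

One's-complement addition (fold any carry out of bit 15 back into bit 0):
  0x457F + 0x5E76 = 0x0A3F5
  0xA3F5 + 0x863B = 0x12A30 → wrap carry → 0x2A31
  0x2A31 + 0x2AAF = 0x054E0
  0x54E0 + 0x2275 = 0x07755
  0x7755 + 0x7C4F = 0x0F3A4
One's-complement sum = 0xF3A4.
Checksum = ~0xF3A4 & 0xFFFF = 0x0C5B.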